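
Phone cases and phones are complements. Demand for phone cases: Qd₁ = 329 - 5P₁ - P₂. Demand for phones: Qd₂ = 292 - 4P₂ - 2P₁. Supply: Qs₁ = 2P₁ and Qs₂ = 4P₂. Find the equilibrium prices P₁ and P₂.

P₁ = 130/3, P₂ = 77/3

Market 1: 329 - 5P₁ - P₂ = 2P₁ → 7P₁ + P₂ = 329.
Market 2: 8P₂ + 2P₁ = 292.
Eliminating P₂: 8×(1) − 1×(2) gives 54P₁ = 2340, so P₁ = 130/3.
Back-substitute into (2): P₂ = (292 − 2×130/3) / 8 = 77/3.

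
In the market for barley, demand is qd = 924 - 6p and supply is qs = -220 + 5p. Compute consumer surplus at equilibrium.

Consumer surplus = 7500

Equilibrium: 924 - 6p = -220 + 5p gives p* = 104, q* = 300.
Demand choke price (qd = 0): p = 154.
CS = ½(154 − 104)(300) = 7500.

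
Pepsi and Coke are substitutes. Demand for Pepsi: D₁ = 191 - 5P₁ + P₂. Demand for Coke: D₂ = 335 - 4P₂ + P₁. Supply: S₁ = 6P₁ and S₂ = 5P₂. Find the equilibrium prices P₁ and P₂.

P₁ = 1027/49, P₂ = 1938/49

Market 1: 191 - 5P₁ + P₂ = 6P₁ → 11P₁ - P₂ = 191.
Market 2: 9P₂ - P₁ = 335.
Eliminating P₂: 9×(1) + 1×(2) gives 98P₁ = 2054, so P₁ = 1027/49.
Back-substitute into (2): P₂ = (335 + 1×1027/49) / 9 = 1938/49.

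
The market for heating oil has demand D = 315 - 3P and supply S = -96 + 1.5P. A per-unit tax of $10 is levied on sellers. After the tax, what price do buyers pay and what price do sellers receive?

Pre-tax equilibrium: P* = 274/3, Q* = 41.
Tax on sellers shifts supply to S = -96 + 1.5(P − 10) = -111 + 1.5P.
315 - 3P = -111 + 1.5P gives buyer price Pb = 284/3; sellers receive Ps = 284/3 − 10 = 254/3.
New quantity: Q = 315 − 3(284/3) = 31.

Buyers pay 284/3, sellers receive 254/3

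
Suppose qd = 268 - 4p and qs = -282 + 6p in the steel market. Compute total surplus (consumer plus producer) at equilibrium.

Total surplus = 480

Equilibrium: 268 - 4p = -282 + 6p gives p* = 55, q* = 48.
Demand choke price: p = 67; supply starts at p = 47.
CS = ½(67 − 55)(48) = 288; PS = ½(55 − 47)(48) = 192.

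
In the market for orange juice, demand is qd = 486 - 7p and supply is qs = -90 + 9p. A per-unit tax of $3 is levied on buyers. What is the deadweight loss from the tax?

Pre-tax equilibrium: p* = 36, q* = 234.
Tax on buyers shifts demand to qd = 486 − 7(p + 3) = 465 - 7p.
465 - 7p = -90 + 9p gives seller price ps = 34.6875; buyers pay pb = 34.6875 + 3 = 37.6875.
New quantity: q = 486 − 7(37.6875) = 222.1875.
DWL = ½ × 3 × (234 − 222.1875) = 17.71875.

Deadweight loss = 17.71875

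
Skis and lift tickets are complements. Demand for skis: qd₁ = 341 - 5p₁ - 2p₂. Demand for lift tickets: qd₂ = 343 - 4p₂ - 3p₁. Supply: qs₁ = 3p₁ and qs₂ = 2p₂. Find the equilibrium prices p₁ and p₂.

p₁ = 680/21, p₂ = 1721/42

Market 1: 341 - 5p₁ - 2p₂ = 3p₁ → 8p₁ + 2p₂ = 341.
Market 2: 6p₂ + 3p₁ = 343.
Eliminating p₂: 6×(1) − 2×(2) gives 42p₁ = 1360, so p₁ = 680/21.
Back-substitute into (2): p₂ = (343 − 3×680/21) / 6 = 1721/42.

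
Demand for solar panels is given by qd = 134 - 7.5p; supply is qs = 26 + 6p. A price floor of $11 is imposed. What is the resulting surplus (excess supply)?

Surplus = 40.5

Equilibrium price would be p* = 8, so the floor at 11 binds.
At p = 11: qd = 51.5, qs = 92.
Surplus = 92 − 51.5 = 40.5.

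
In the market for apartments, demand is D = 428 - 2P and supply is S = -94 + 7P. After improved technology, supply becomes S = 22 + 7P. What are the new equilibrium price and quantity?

Original equilibrium: P* = 58, Q* = 312.
New equilibrium: 428 - 2P = 22 + 7P, so 406 = 9P and P' = 406/9; Q' = 428 − 2(406/9) = 3040/9.

P' = 406/9, Q' = 3040/9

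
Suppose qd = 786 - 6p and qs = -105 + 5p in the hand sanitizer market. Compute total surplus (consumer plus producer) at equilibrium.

Equilibrium: 786 - 6p = -105 + 5p gives p* = 81, q* = 300.
Demand choke price: p = 131; supply starts at p = 21.
CS = ½(131 − 81)(300) = 7500; PS = ½(81 − 21)(300) = 9000.

Total surplus = 16500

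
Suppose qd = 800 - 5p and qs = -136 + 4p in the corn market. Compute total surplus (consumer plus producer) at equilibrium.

Total surplus = 17640

Equilibrium: 800 - 5p = -136 + 4p gives p* = 104, q* = 280.
Demand choke price: p = 160; supply starts at p = 34.
CS = ½(160 − 104)(280) = 7840; PS = ½(104 − 34)(280) = 9800.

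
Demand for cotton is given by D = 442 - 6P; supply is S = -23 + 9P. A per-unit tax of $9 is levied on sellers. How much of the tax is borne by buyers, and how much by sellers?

Buyers bear $5.4, sellers bear $3.6

Pre-tax equilibrium: P* = 31, Q* = 256.
Tax on sellers shifts supply to S = -23 + 9(P − 9) = -104 + 9P.
442 - 6P = -104 + 9P gives buyer price Pb = 36.4; sellers receive Ps = 36.4 − 9 = 27.4.
New quantity: Q = 442 − 6(36.4) = 223.6.
Buyer burden = 36.4 − 31 = 5.4; seller burden = 31 − 27.4 = 3.6.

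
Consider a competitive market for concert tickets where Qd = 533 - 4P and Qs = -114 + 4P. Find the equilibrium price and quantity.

Set Qd = Qs: 533 - 4P = -114 + 4P.
647 = 8P, so P* = 80.875.
Q* = 533 − 4(80.875) = 209.5.

P* = 80.875, Q* = 209.5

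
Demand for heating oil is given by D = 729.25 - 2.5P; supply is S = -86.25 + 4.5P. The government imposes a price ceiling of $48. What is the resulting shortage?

Shortage = 479.5

Equilibrium price would be P* = 116.5, so the ceiling at 48 binds.
At P = 48: D = 729.25 − 2.5(48) = 609.25, S = -86.25 + 4.5(48) = 129.75.
Shortage = 609.25 − 129.75 = 479.5.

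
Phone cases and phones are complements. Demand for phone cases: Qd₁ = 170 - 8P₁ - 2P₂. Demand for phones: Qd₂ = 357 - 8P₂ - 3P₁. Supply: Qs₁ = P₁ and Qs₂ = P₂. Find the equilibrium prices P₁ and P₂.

P₁ = 10.88, P₂ = 36.04

Market 1: 170 - 8P₁ - 2P₂ = P₁ → 9P₁ + 2P₂ = 170.
Market 2: 9P₂ + 3P₁ = 357.
Eliminating P₂: 9×(1) − 2×(2) gives 75P₁ = 816, so P₁ = 10.88.
Back-substitute into (2): P₂ = (357 − 3×10.88) / 9 = 36.04.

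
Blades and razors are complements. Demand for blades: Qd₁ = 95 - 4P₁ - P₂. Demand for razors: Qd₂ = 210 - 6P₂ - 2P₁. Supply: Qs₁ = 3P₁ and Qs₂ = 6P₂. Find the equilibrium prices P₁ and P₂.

P₁ = 465/41, P₂ = 640/41

Market 1: 95 - 4P₁ - P₂ = 3P₁ → 7P₁ + P₂ = 95.
Market 2: 12P₂ + 2P₁ = 210.
Eliminating P₂: 12×(1) − 1×(2) gives 82P₁ = 930, so P₁ = 465/41.
Back-substitute into (2): P₂ = (210 − 2×465/41) / 12 = 640/41.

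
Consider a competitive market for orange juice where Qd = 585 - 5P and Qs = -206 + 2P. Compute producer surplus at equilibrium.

Producer surplus = 100

Equilibrium: 585 - 5P = -206 + 2P gives P* = 113, Q* = 20.
Supply starts at P = 103 (where Qs = 0).
PS = ½(113 − 103)(20) = 100.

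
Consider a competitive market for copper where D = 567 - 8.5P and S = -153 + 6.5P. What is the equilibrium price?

P* = 48

Set D = S: 567 - 8.5P = -153 + 6.5P.
720 = 15P, so P* = 48.
Q* = 567 − 8.5(48) = 159.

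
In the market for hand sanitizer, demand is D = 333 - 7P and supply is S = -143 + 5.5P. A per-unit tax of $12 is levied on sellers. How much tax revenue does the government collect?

Pre-tax equilibrium: P* = 38.08, Q* = 66.44.
Tax on sellers shifts supply to S = -143 + 5.5(P − 12) = -209 + 5.5P.
333 - 7P = -209 + 5.5P gives buyer price Pb = 43.36; sellers receive Ps = 43.36 − 12 = 31.36.
New quantity: Q = 333 − 7(43.36) = 29.48.
Revenue = 12 × 29.48 = 353.76.

Tax revenue = 353.76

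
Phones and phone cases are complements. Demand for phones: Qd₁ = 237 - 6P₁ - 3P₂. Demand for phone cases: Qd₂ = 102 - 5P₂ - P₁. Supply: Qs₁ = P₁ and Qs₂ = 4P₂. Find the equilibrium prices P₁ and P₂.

Market 1: 237 - 6P₁ - 3P₂ = P₁ → 7P₁ + 3P₂ = 237.
Market 2: 9P₂ + P₁ = 102.
Eliminating P₂: 9×(1) − 3×(2) gives 60P₁ = 1827, so P₁ = 30.45.
Back-substitute into (2): P₂ = (102 − 1×30.45) / 9 = 7.95.

P₁ = 30.45, P₂ = 7.95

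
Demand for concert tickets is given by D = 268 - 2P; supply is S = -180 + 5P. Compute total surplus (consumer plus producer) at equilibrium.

Total surplus = 6860

Equilibrium: 268 - 2P = -180 + 5P gives P* = 64, Q* = 140.
Demand choke price: P = 134; supply starts at P = 36.
CS = ½(134 − 64)(140) = 4900; PS = ½(64 − 36)(140) = 1960.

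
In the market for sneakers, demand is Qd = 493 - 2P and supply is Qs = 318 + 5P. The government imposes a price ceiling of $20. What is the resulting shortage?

Equilibrium price would be P* = 25, so the ceiling at 20 binds.
At P = 20: Qd = 493 − 2(20) = 453, Qs = 318 + 5(20) = 418.
Shortage = 453 − 418 = 35.

Shortage = 35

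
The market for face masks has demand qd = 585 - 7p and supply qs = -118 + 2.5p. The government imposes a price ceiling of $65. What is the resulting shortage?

Equilibrium price would be p* = 74, so the ceiling at 65 binds.
At p = 65: qd = 585 − 7(65) = 130, qs = -118 + 2.5(65) = 44.5.
Shortage = 130 − 44.5 = 85.5.

Shortage = 85.5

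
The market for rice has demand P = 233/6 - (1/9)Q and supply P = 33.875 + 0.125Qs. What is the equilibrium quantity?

Q* = 21

Set the two price expressions equal: 233/6 - (1/9)Q = 33.875 + 0.125Q.
119/24 = (17/72)Q, so Q* = 21.
P* = 233/6 − (1/9)(21) = 36.5.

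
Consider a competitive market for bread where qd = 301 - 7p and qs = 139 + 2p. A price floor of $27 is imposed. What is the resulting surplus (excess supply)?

Surplus = 81

Equilibrium price would be p* = 18, so the floor at 27 binds.
At p = 27: qd = 112, qs = 193.
Surplus = 193 − 112 = 81.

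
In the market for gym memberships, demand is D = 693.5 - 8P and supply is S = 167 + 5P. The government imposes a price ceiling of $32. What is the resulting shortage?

Shortage = 110.5

Equilibrium price would be P* = 40.5, so the ceiling at 32 binds.
At P = 32: D = 693.5 − 8(32) = 437.5, S = 167 + 5(32) = 327.
Shortage = 437.5 − 327 = 110.5.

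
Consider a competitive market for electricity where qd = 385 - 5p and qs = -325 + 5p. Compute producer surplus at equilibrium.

Producer surplus = 90

Equilibrium: 385 - 5p = -325 + 5p gives p* = 71, q* = 30.
Supply starts at p = 65 (where qs = 0).
PS = ½(71 − 65)(30) = 90.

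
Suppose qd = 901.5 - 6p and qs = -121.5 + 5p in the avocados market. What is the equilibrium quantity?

Set qd = qs: 901.5 - 6p = -121.5 + 5p.
1023 = 11p, so p* = 93.
q* = 901.5 − 6(93) = 343.5.

q* = 343.5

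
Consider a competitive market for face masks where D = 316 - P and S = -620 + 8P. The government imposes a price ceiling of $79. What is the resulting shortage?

Shortage = 225

Equilibrium price would be P* = 104, so the ceiling at 79 binds.
At P = 79: D = 316 − 1(79) = 237, S = -620 + 8(79) = 12.
Shortage = 237 − 12 = 225.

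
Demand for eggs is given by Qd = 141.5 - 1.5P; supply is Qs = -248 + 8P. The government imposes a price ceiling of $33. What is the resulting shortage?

Shortage = 76

Equilibrium price would be P* = 41, so the ceiling at 33 binds.
At P = 33: Qd = 141.5 − 1.5(33) = 92, Qs = -248 + 8(33) = 16.
Shortage = 92 − 16 = 76.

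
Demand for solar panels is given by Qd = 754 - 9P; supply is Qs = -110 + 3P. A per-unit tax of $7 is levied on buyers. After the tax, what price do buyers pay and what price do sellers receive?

Pre-tax equilibrium: P* = 72, Q* = 106.
Tax on buyers shifts demand to Qd = 754 − 9(P + 7) = 691 - 9P.
691 - 9P = -110 + 3P gives seller price Ps = 66.75; buyers pay Pb = 66.75 + 7 = 73.75.
New quantity: Q = 754 − 9(73.75) = 90.25.

Buyers pay $73.75, sellers receive $66.75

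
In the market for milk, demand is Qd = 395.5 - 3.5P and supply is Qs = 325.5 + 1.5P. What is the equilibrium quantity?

Q* = 346.5

Set Qd = Qs: 395.5 - 3.5P = 325.5 + 1.5P.
70 = 5P, so P* = 14.
Q* = 395.5 − 3.5(14) = 346.5.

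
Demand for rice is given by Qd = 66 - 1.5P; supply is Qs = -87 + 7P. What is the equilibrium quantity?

Q* = 39

Set Qd = Qs: 66 - 1.5P = -87 + 7P.
153 = 8.5P, so P* = 18.
Q* = 66 − 1.5(18) = 39.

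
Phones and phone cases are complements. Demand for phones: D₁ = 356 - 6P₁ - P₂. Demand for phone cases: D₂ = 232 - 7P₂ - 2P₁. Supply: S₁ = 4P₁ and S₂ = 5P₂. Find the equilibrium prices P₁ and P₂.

Market 1: 356 - 6P₁ - P₂ = 4P₁ → 10P₁ + P₂ = 356.
Market 2: 12P₂ + 2P₁ = 232.
Eliminating P₂: 12×(1) − 1×(2) gives 118P₁ = 4040, so P₁ = 2020/59.
Back-substitute into (2): P₂ = (232 − 2×2020/59) / 12 = 804/59.

P₁ = 2020/59, P₂ = 804/59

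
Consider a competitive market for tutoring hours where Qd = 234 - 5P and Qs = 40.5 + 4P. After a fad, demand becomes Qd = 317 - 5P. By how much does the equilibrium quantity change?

Original equilibrium: P* = 21.5, Q* = 126.5.
New equilibrium: 317 - 5P = 40.5 + 4P, so 276.5 = 9P and P' = 553/18; Q' = 317 − 5(553/18) = 2941/18.
Change in quantity: 2941/18 − 126.5 = 332/9.

ΔQ = 332/9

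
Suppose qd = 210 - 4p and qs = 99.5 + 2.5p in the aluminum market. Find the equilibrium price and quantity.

Set qd = qs: 210 - 4p = 99.5 + 2.5p.
110.5 = 6.5p, so p* = 17.
q* = 210 − 4(17) = 142.

p* = 17, q* = 142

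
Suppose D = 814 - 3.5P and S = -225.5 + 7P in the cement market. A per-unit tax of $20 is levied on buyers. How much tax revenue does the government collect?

Tax revenue = 25250/3

Pre-tax equilibrium: P* = 99, Q* = 467.5.
Tax on buyers shifts demand to D = 814 − 3.5(P + 20) = 744 - 3.5P.
744 - 3.5P = -225.5 + 7P gives seller price Ps = 277/3; buyers pay Pb = 277/3 + 20 = 337/3.
New quantity: Q = 814 − 3.5(337/3) = 2525/6.
Revenue = 20 × 2525/6 = 25250/3.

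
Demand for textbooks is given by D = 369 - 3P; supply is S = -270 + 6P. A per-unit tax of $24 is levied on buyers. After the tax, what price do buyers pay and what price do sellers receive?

Buyers pay $87, sellers receive $63

Pre-tax equilibrium: P* = 71, Q* = 156.
Tax on buyers shifts demand to D = 369 − 3(P + 24) = 297 - 3P.
297 - 3P = -270 + 6P gives seller price Ps = 63; buyers pay Pb = 63 + 24 = 87.
New quantity: Q = 369 − 3(87) = 108.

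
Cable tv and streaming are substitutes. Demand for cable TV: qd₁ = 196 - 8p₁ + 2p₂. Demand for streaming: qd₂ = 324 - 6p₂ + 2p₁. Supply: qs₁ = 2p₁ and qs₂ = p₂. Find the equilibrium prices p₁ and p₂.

Market 1: 196 - 8p₁ + 2p₂ = 2p₁ → 10p₁ - 2p₂ = 196.
Market 2: 7p₂ - 2p₁ = 324.
Eliminating p₂: 7×(1) + 2×(2) gives 66p₁ = 2020, so p₁ = 1010/33.
Back-substitute into (2): p₂ = (324 + 2×1010/33) / 7 = 1816/33.

p₁ = 1010/33, p₂ = 1816/33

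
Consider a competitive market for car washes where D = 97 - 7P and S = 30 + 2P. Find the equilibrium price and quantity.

Set D = S: 97 - 7P = 30 + 2P.
67 = 9P, so P* = 67/9.
Q* = 97 − 7(67/9) = 404/9.

P* = 67/9, Q* = 404/9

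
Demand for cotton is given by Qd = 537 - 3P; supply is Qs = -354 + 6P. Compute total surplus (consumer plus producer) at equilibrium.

Equilibrium: 537 - 3P = -354 + 6P gives P* = 99, Q* = 240.
Demand choke price: P = 179; supply starts at P = 59.
CS = ½(179 − 99)(240) = 9600; PS = ½(99 − 59)(240) = 4800.

Total surplus = 14400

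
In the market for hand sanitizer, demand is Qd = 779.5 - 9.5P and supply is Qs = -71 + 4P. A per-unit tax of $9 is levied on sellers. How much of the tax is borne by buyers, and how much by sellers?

Buyers bear 8/3, sellers bear 19/3

Pre-tax equilibrium: P* = 63, Q* = 181.
Tax on sellers shifts supply to Qs = -71 + 4(P − 9) = -107 + 4P.
779.5 - 9.5P = -107 + 4P gives buyer price Pb = 197/3; sellers receive Ps = 197/3 − 9 = 170/3.
New quantity: Q = 779.5 − 9.5(197/3) = 467/3.
Buyer burden = 197/3 − 63 = 8/3; seller burden = 63 − 170/3 = 19/3.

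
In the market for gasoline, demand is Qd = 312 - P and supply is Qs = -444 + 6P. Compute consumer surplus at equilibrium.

Consumer surplus = 20808

Equilibrium: 312 - P = -444 + 6P gives P* = 108, Q* = 204.
Demand choke price (Qd = 0): P = 312.
CS = ½(312 − 108)(204) = 20808.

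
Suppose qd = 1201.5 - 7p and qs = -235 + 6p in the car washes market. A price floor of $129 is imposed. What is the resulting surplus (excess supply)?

Equilibrium price would be p* = 110.5, so the floor at 129 binds.
At p = 129: qd = 298.5, qs = 539.
Surplus = 539 − 298.5 = 240.5.

Surplus = 240.5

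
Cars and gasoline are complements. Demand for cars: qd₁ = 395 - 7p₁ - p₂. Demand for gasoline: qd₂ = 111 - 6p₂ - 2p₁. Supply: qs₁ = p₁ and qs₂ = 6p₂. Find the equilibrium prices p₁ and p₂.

Market 1: 395 - 7p₁ - p₂ = p₁ → 8p₁ + p₂ = 395.
Market 2: 12p₂ + 2p₁ = 111.
Eliminating p₂: 12×(1) − 1×(2) gives 94p₁ = 4629, so p₁ = 4629/94.
Back-substitute into (2): p₂ = (111 − 2×4629/94) / 12 = 49/47.

p₁ = 4629/94, p₂ = 49/47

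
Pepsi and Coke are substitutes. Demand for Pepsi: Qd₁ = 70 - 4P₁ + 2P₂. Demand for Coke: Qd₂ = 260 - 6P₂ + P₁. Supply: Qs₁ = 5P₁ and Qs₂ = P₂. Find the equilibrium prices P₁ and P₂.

P₁ = 1010/61, P₂ = 2410/61

Market 1: 70 - 4P₁ + 2P₂ = 5P₁ → 9P₁ - 2P₂ = 70.
Market 2: 7P₂ - P₁ = 260.
Eliminating P₂: 7×(1) + 2×(2) gives 61P₁ = 1010, so P₁ = 1010/61.
Back-substitute into (2): P₂ = (260 + 1×1010/61) / 7 = 2410/61.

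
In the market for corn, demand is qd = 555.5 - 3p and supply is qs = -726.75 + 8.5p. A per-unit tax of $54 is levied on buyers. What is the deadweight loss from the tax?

Pre-tax equilibrium: p* = 111.5, q* = 221.
Tax on buyers shifts demand to qd = 555.5 − 3(p + 54) = 393.5 - 3p.
393.5 - 3p = -726.75 + 8.5p gives seller price ps = 4481/46; buyers pay pb = 4481/46 + 54 = 6965/46.
New quantity: q = 555.5 − 3(6965/46) = 2329/23.
DWL = ½ × 54 × (221 − 2329/23) = 74358/23.

Deadweight loss = 74358/23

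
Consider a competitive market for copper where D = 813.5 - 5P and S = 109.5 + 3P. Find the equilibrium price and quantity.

Set D = S: 813.5 - 5P = 109.5 + 3P.
704 = 8P, so P* = 88.
Q* = 813.5 − 5(88) = 373.5.

P* = 88, Q* = 373.5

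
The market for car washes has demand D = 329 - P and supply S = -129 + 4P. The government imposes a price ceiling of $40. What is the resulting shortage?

Equilibrium price would be P* = 91.6, so the ceiling at 40 binds.
At P = 40: D = 329 − 1(40) = 289, S = -129 + 4(40) = 31.
Shortage = 289 − 31 = 258.

Shortage = 258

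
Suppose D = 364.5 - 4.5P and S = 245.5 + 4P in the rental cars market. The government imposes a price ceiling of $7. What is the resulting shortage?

Equilibrium price would be P* = 14, so the ceiling at 7 binds.
At P = 7: D = 364.5 − 4.5(7) = 333, S = 245.5 + 4(7) = 273.5.
Shortage = 333 − 273.5 = 59.5.

Shortage = 59.5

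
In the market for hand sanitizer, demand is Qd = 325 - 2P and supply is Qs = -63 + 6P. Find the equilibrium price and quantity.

Set Qd = Qs: 325 - 2P = -63 + 6P.
388 = 8P, so P* = 48.5.
Q* = 325 − 2(48.5) = 228.

P* = 48.5, Q* = 228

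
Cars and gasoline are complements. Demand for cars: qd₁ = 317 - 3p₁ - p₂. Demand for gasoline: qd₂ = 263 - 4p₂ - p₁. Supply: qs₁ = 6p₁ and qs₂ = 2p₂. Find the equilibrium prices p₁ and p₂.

p₁ = 1639/53, p₂ = 2050/53

Market 1: 317 - 3p₁ - p₂ = 6p₁ → 9p₁ + p₂ = 317.
Market 2: 6p₂ + p₁ = 263.
Eliminating p₂: 6×(1) − 1×(2) gives 53p₁ = 1639, so p₁ = 1639/53.
Back-substitute into (2): p₂ = (263 − 1×1639/53) / 6 = 2050/53.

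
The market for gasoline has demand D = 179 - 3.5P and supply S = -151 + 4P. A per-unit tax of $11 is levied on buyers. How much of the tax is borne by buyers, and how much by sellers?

Pre-tax equilibrium: P* = 44, Q* = 25.
Tax on buyers shifts demand to D = 179 − 3.5(P + 11) = 140.5 - 3.5P.
140.5 - 3.5P = -151 + 4P gives seller price Ps = 583/15; buyers pay Pb = 583/15 + 11 = 748/15.
New quantity: Q = 179 − 3.5(748/15) = 67/15.
Buyer burden = 748/15 − 44 = 88/15; seller burden = 44 − 583/15 = 77/15.

Buyers bear 88/15, sellers bear 77/15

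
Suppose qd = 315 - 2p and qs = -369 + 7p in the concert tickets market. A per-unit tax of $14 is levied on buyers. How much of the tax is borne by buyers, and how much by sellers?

Buyers bear 98/9, sellers bear 28/9

Pre-tax equilibrium: p* = 76, q* = 163.
Tax on buyers shifts demand to qd = 315 − 2(p + 14) = 287 - 2p.
287 - 2p = -369 + 7p gives seller price ps = 656/9; buyers pay pb = 656/9 + 14 = 782/9.
New quantity: q = 315 − 2(782/9) = 1271/9.
Buyer burden = 782/9 − 76 = 98/9; seller burden = 76 − 656/9 = 28/9.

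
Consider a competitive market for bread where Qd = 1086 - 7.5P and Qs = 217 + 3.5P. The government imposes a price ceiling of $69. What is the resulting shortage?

Shortage = 110

Equilibrium price would be P* = 79, so the ceiling at 69 binds.
At P = 69: Qd = 1086 − 7.5(69) = 568.5, Qs = 217 + 3.5(69) = 458.5.
Shortage = 568.5 − 458.5 = 110.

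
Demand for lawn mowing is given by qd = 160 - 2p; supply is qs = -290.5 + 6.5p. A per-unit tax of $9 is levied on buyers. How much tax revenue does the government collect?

Pre-tax equilibrium: p* = 53, q* = 54.
Tax on buyers shifts demand to qd = 160 − 2(p + 9) = 142 - 2p.
142 - 2p = -290.5 + 6.5p gives seller price ps = 865/17; buyers pay pb = 865/17 + 9 = 1018/17.
New quantity: q = 160 − 2(1018/17) = 684/17.
Revenue = 9 × 684/17 = 6156/17.

Tax revenue = 6156/17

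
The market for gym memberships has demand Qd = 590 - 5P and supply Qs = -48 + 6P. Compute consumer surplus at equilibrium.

Equilibrium: 590 - 5P = -48 + 6P gives P* = 58, Q* = 300.
Demand choke price (Qd = 0): P = 118.
CS = ½(118 − 58)(300) = 9000.

Consumer surplus = 9000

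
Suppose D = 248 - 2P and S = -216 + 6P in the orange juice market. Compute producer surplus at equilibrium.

Equilibrium: 248 - 2P = -216 + 6P gives P* = 58, Q* = 132.
Supply starts at P = 36 (where S = 0).
PS = ½(58 − 36)(132) = 1452.

Producer surplus = 1452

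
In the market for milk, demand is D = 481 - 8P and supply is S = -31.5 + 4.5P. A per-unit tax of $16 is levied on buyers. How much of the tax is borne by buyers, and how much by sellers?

Buyers bear $5.76, sellers bear $10.24

Pre-tax equilibrium: P* = 41, Q* = 153.
Tax on buyers shifts demand to D = 481 − 8(P + 16) = 353 - 8P.
353 - 8P = -31.5 + 4.5P gives seller price Ps = 30.76; buyers pay Pb = 30.76 + 16 = 46.76.
New quantity: Q = 481 − 8(46.76) = 106.92.
Buyer burden = 46.76 − 41 = 5.76; seller burden = 41 − 30.76 = 10.24.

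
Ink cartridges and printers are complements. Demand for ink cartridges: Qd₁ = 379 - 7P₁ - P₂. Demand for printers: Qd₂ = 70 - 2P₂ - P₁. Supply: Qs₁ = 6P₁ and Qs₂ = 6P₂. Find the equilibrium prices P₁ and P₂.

Market 1: 379 - 7P₁ - P₂ = 6P₁ → 13P₁ + P₂ = 379.
Market 2: 8P₂ + P₁ = 70.
Eliminating P₂: 8×(1) − 1×(2) gives 103P₁ = 2962, so P₁ = 2962/103.
Back-substitute into (2): P₂ = (70 − 1×2962/103) / 8 = 531/103.

P₁ = 2962/103, P₂ = 531/103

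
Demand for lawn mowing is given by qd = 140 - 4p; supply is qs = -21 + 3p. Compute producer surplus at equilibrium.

Equilibrium: 140 - 4p = -21 + 3p gives p* = 23, q* = 48.
Supply starts at p = 7 (where qs = 0).
PS = ½(23 − 7)(48) = 384.

Producer surplus = 384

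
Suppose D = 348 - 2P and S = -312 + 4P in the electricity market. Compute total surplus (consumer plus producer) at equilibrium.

Equilibrium: 348 - 2P = -312 + 4P gives P* = 110, Q* = 128.
Demand choke price: P = 174; supply starts at P = 78.
CS = ½(174 − 110)(128) = 4096; PS = ½(110 − 78)(128) = 2048.

Total surplus = 6144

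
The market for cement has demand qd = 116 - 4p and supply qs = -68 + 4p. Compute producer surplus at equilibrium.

Producer surplus = 72

Equilibrium: 116 - 4p = -68 + 4p gives p* = 23, q* = 24.
Supply starts at p = 17 (where qs = 0).
PS = ½(23 − 17)(24) = 72.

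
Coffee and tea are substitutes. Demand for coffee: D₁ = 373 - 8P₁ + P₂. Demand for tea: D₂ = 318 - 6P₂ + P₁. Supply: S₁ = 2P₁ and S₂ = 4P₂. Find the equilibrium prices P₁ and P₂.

Market 1: 373 - 8P₁ + P₂ = 2P₁ → 10P₁ - P₂ = 373.
Market 2: 10P₂ - P₁ = 318.
Eliminating P₂: 10×(1) + 1×(2) gives 99P₁ = 4048, so P₁ = 368/9.
Back-substitute into (2): P₂ = (318 + 1×368/9) / 10 = 323/9.

P₁ = 368/9, P₂ = 323/9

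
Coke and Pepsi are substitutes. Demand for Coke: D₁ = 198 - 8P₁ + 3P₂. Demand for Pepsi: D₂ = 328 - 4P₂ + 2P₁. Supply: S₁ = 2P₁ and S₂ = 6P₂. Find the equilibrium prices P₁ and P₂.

P₁ = 1482/47, P₂ = 1838/47

Market 1: 198 - 8P₁ + 3P₂ = 2P₁ → 10P₁ - 3P₂ = 198.
Market 2: 10P₂ - 2P₁ = 328.
Eliminating P₂: 10×(1) + 3×(2) gives 94P₁ = 2964, so P₁ = 1482/47.
Back-substitute into (2): P₂ = (328 + 2×1482/47) / 10 = 1838/47.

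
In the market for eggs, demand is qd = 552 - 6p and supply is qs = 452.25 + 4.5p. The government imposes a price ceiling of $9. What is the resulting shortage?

Shortage = 5.25

Equilibrium price would be p* = 9.5, so the ceiling at 9 binds.
At p = 9: qd = 552 − 6(9) = 498, qs = 452.25 + 4.5(9) = 492.75.
Shortage = 498 − 492.75 = 5.25.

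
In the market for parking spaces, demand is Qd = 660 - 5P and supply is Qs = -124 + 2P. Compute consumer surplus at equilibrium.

Consumer surplus = 1000

Equilibrium: 660 - 5P = -124 + 2P gives P* = 112, Q* = 100.
Demand choke price (Qd = 0): P = 132.
CS = ½(132 − 112)(100) = 1000.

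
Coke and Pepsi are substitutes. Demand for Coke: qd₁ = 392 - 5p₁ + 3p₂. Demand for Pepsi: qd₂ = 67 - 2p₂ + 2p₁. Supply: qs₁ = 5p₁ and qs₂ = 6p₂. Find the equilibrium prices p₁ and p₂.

Market 1: 392 - 5p₁ + 3p₂ = 5p₁ → 10p₁ - 3p₂ = 392.
Market 2: 8p₂ - 2p₁ = 67.
Eliminating p₂: 8×(1) + 3×(2) gives 74p₁ = 3337, so p₁ = 3337/74.
Back-substitute into (2): p₂ = (67 + 2×3337/74) / 8 = 727/37.

p₁ = 3337/74, p₂ = 727/37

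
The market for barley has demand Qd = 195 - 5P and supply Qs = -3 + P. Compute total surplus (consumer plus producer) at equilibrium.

Equilibrium: 195 - 5P = -3 + P gives P* = 33, Q* = 30.
Demand choke price: P = 39; supply starts at P = 3.
CS = ½(39 − 33)(30) = 90; PS = ½(33 − 3)(30) = 450.

Total surplus = 540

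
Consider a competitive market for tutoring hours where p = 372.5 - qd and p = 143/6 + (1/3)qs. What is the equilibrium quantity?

Set the two price expressions equal: 372.5 - q = 143/6 + (1/3)q.
1046/3 = (4/3)q, so q* = 261.5.
p* = 372.5 − (1)(261.5) = 111.

q* = 261.5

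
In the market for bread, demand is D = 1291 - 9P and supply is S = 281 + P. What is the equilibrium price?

P* = 101

Set D = S: 1291 - 9P = 281 + P.
1010 = 10P, so P* = 101.
Q* = 1291 − 9(101) = 382.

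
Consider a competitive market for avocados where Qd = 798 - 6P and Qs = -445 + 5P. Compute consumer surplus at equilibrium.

Equilibrium: 798 - 6P = -445 + 5P gives P* = 113, Q* = 120.
Demand choke price (Qd = 0): P = 133.
CS = ½(133 − 113)(120) = 1200.

Consumer surplus = 1200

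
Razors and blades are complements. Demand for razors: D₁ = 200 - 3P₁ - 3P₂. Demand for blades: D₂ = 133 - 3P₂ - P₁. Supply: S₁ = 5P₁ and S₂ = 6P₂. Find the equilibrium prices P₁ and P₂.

Market 1: 200 - 3P₁ - 3P₂ = 5P₁ → 8P₁ + 3P₂ = 200.
Market 2: 9P₂ + P₁ = 133.
Eliminating P₂: 9×(1) − 3×(2) gives 69P₁ = 1401, so P₁ = 467/23.
Back-substitute into (2): P₂ = (133 − 1×467/23) / 9 = 288/23.

P₁ = 467/23, P₂ = 288/23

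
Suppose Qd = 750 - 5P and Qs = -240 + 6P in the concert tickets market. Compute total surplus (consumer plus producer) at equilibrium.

Equilibrium: 750 - 5P = -240 + 6P gives P* = 90, Q* = 300.
Demand choke price: P = 150; supply starts at P = 40.
CS = ½(150 − 90)(300) = 9000; PS = ½(90 − 40)(300) = 7500.

Total surplus = 16500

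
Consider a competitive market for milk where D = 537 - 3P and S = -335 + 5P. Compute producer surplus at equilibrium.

Producer surplus = 4410

Equilibrium: 537 - 3P = -335 + 5P gives P* = 109, Q* = 210.
Supply starts at P = 67 (where S = 0).
PS = ½(109 − 67)(210) = 4410.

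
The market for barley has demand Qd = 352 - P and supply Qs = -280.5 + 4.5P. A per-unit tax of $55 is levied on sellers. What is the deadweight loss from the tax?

Pre-tax equilibrium: P* = 115, Q* = 237.
Tax on sellers shifts supply to Qs = -280.5 + 4.5(P − 55) = -528 + 4.5P.
352 - P = -528 + 4.5P gives buyer price Pb = 160; sellers receive Ps = 160 − 55 = 105.
New quantity: Q = 352 − 1(160) = 192.
DWL = ½ × 55 × (237 − 192) = 1237.5.

Deadweight loss = 1237.5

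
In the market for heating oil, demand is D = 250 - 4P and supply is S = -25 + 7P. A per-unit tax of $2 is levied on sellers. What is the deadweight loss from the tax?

Deadweight loss = 56/11

Pre-tax equilibrium: P* = 25, Q* = 150.
Tax on sellers shifts supply to S = -25 + 7(P − 2) = -39 + 7P.
250 - 4P = -39 + 7P gives buyer price Pb = 289/11; sellers receive Ps = 289/11 − 2 = 267/11.
New quantity: Q = 250 − 4(289/11) = 1594/11.
DWL = ½ × 2 × (150 − 1594/11) = 56/11.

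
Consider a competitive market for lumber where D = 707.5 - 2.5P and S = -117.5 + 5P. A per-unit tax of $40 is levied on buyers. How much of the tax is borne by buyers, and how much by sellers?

Buyers bear 80/3, sellers bear 40/3

Pre-tax equilibrium: P* = 110, Q* = 432.5.
Tax on buyers shifts demand to D = 707.5 − 2.5(P + 40) = 607.5 - 2.5P.
607.5 - 2.5P = -117.5 + 5P gives seller price Ps = 290/3; buyers pay Pb = 290/3 + 40 = 410/3.
New quantity: Q = 707.5 − 2.5(410/3) = 2195/6.
Buyer burden = 410/3 − 110 = 80/3; seller burden = 110 − 290/3 = 40/3.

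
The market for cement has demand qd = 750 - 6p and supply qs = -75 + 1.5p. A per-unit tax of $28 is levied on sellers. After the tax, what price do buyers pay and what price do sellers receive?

Pre-tax equilibrium: p* = 110, q* = 90.
Tax on sellers shifts supply to qs = -75 + 1.5(p − 28) = -117 + 1.5p.
750 - 6p = -117 + 1.5p gives buyer price pb = 115.6; sellers receive ps = 115.6 − 28 = 87.6.
New quantity: q = 750 − 6(115.6) = 56.4.

Buyers pay $115.6, sellers receive $87.6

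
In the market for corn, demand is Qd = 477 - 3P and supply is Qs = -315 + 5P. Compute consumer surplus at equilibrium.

Equilibrium: 477 - 3P = -315 + 5P gives P* = 99, Q* = 180.
Demand choke price (Qd = 0): P = 159.
CS = ½(159 − 99)(180) = 5400.

Consumer surplus = 5400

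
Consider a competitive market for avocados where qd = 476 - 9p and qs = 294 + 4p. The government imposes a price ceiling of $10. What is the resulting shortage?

Shortage = 52

Equilibrium price would be p* = 14, so the ceiling at 10 binds.
At p = 10: qd = 476 − 9(10) = 386, qs = 294 + 4(10) = 334.
Shortage = 386 − 334 = 52.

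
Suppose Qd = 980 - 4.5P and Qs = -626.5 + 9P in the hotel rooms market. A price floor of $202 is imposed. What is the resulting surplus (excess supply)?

Equilibrium price would be P* = 119, so the floor at 202 binds.
At P = 202: Qd = 71, Qs = 1191.5.
Surplus = 1191.5 − 71 = 1120.5.

Surplus = 1120.5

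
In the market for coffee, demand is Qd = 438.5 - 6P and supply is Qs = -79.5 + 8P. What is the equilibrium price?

Set Qd = Qs: 438.5 - 6P = -79.5 + 8P.
518 = 14P, so P* = 37.
Q* = 438.5 − 6(37) = 216.5.

P* = 37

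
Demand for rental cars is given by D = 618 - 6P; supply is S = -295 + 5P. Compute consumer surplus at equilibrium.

Equilibrium: 618 - 6P = -295 + 5P gives P* = 83, Q* = 120.
Demand choke price (D = 0): P = 103.
CS = ½(103 − 83)(120) = 1200.

Consumer surplus = 1200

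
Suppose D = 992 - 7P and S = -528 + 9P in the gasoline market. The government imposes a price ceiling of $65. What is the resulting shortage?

Equilibrium price would be P* = 95, so the ceiling at 65 binds.
At P = 65: D = 992 − 7(65) = 537, S = -528 + 9(65) = 57.
Shortage = 537 − 57 = 480.

Shortage = 480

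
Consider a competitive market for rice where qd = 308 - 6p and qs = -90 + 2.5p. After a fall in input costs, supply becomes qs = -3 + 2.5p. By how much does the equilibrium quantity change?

Δq = 1044/17

Original equilibrium: p* = 796/17, q* = 460/17.
New equilibrium: 308 - 6p = -3 + 2.5p, so 311 = 8.5p and p' = 622/17; q' = 308 − 6(622/17) = 1504/17.
Change in quantity: 1504/17 − 460/17 = 1044/17.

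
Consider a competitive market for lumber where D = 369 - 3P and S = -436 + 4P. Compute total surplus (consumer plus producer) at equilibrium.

Equilibrium: 369 - 3P = -436 + 4P gives P* = 115, Q* = 24.
Demand choke price: P = 123; supply starts at P = 109.
CS = ½(123 − 115)(24) = 96; PS = ½(115 − 109)(24) = 72.

Total surplus = 168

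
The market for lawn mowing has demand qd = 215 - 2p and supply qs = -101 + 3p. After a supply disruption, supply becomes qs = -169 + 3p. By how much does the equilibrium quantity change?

Δq = -27.2

Original equilibrium: p* = 63.2, q* = 88.6.
New equilibrium: 215 - 2p = -169 + 3p, so 384 = 5p and p' = 76.8; q' = 215 − 2(76.8) = 61.4.
Change in quantity: 61.4 − 88.6 = -27.2.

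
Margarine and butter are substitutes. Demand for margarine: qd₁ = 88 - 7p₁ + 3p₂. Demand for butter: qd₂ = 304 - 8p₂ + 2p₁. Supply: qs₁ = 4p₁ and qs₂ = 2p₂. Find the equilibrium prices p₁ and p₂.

Market 1: 88 - 7p₁ + 3p₂ = 4p₁ → 11p₁ - 3p₂ = 88.
Market 2: 10p₂ - 2p₁ = 304.
Eliminating p₂: 10×(1) + 3×(2) gives 104p₁ = 1792, so p₁ = 224/13.
Back-substitute into (2): p₂ = (304 + 2×224/13) / 10 = 440/13.

p₁ = 224/13, p₂ = 440/13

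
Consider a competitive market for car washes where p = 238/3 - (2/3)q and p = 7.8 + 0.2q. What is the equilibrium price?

p* = 316/13

Set the two price expressions equal: 238/3 - (2/3)q = 7.8 + 0.2q.
1073/15 = (13/15)q, so q* = 1073/13.
p* = 238/3 − (2/3)(1073/13) = 316/13.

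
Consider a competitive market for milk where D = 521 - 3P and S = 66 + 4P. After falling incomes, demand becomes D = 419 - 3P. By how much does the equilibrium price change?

Original equilibrium: P* = 65, Q* = 326.
New equilibrium: 419 - 3P = 66 + 4P, so 353 = 7P and P' = 353/7; Q' = 419 − 3(353/7) = 1874/7.
Change in price: 353/7 − 65 = -102/7.

ΔP = -102/7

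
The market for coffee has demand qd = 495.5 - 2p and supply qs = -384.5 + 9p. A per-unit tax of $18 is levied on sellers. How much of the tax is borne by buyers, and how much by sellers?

Pre-tax equilibrium: p* = 80, q* = 335.5.
Tax on sellers shifts supply to qs = -384.5 + 9(p − 18) = -546.5 + 9p.
495.5 - 2p = -546.5 + 9p gives buyer price pb = 1042/11; sellers receive ps = 1042/11 − 18 = 844/11.
New quantity: q = 495.5 − 2(1042/11) = 6733/22.
Buyer burden = 1042/11 − 80 = 162/11; seller burden = 80 − 844/11 = 36/11.

Buyers bear 162/11, sellers bear 36/11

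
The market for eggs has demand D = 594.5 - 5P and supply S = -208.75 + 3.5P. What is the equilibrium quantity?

Set D = S: 594.5 - 5P = -208.75 + 3.5P.
803.25 = 8.5P, so P* = 94.5.
Q* = 594.5 − 5(94.5) = 122.

Q* = 122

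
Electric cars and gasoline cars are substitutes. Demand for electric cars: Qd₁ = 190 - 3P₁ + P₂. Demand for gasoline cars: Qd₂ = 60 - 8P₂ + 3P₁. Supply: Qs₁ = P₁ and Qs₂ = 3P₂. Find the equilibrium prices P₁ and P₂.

Market 1: 190 - 3P₁ + P₂ = P₁ → 4P₁ - P₂ = 190.
Market 2: 11P₂ - 3P₁ = 60.
Eliminating P₂: 11×(1) + 1×(2) gives 41P₁ = 2150, so P₁ = 2150/41.
Back-substitute into (2): P₂ = (60 + 3×2150/41) / 11 = 810/41.

P₁ = 2150/41, P₂ = 810/41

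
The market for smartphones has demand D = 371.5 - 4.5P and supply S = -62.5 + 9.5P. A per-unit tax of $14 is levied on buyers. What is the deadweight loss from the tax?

Deadweight loss = 299.25

Pre-tax equilibrium: P* = 31, Q* = 232.
Tax on buyers shifts demand to D = 371.5 − 4.5(P + 14) = 308.5 - 4.5P.
308.5 - 4.5P = -62.5 + 9.5P gives seller price Ps = 26.5; buyers pay Pb = 26.5 + 14 = 40.5.
New quantity: Q = 371.5 − 4.5(40.5) = 189.25.
DWL = ½ × 14 × (232 − 189.25) = 299.25.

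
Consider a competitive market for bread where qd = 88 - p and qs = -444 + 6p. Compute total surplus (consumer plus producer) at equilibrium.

Total surplus = 84

Equilibrium: 88 - p = -444 + 6p gives p* = 76, q* = 12.
Demand choke price: p = 88; supply starts at p = 74.
CS = ½(88 − 76)(12) = 72; PS = ½(76 − 74)(12) = 12.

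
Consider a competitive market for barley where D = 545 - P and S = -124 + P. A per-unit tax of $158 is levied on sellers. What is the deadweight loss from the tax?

Deadweight loss = 6241

Pre-tax equilibrium: P* = 334.5, Q* = 210.5.
Tax on sellers shifts supply to S = -124 + 1(P − 158) = -282 + P.
545 - P = -282 + P gives buyer price Pb = 413.5; sellers receive Ps = 413.5 − 158 = 255.5.
New quantity: Q = 545 − 1(413.5) = 131.5.
DWL = ½ × 158 × (210.5 − 131.5) = 6241.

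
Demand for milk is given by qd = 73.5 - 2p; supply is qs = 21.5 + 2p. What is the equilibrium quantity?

Set qd = qs: 73.5 - 2p = 21.5 + 2p.
52 = 4p, so p* = 13.
q* = 73.5 − 2(13) = 47.5.

q* = 47.5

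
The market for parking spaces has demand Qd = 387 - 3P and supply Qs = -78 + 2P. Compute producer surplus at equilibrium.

Producer surplus = 2916

Equilibrium: 387 - 3P = -78 + 2P gives P* = 93, Q* = 108.
Supply starts at P = 39 (where Qs = 0).
PS = ½(93 − 39)(108) = 2916.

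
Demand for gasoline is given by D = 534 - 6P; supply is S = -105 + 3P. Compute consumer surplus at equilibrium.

Consumer surplus = 972

Equilibrium: 534 - 6P = -105 + 3P gives P* = 71, Q* = 108.
Demand choke price (D = 0): P = 89.
CS = ½(89 − 71)(108) = 972.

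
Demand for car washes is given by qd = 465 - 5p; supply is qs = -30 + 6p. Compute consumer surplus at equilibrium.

Consumer surplus = 5760

Equilibrium: 465 - 5p = -30 + 6p gives p* = 45, q* = 240.
Demand choke price (qd = 0): p = 93.
CS = ½(93 − 45)(240) = 5760.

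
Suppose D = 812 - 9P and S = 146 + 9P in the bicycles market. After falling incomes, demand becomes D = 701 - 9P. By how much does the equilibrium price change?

Original equilibrium: P* = 37, Q* = 479.
New equilibrium: 701 - 9P = 146 + 9P, so 555 = 18P and P' = 185/6; Q' = 701 − 9(185/6) = 423.5.
Change in price: 185/6 − 37 = -37/6.

ΔP = -37/6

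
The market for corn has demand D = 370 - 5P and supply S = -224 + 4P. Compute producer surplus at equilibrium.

Producer surplus = 200

Equilibrium: 370 - 5P = -224 + 4P gives P* = 66, Q* = 40.
Supply starts at P = 56 (where S = 0).
PS = ½(66 − 56)(40) = 200.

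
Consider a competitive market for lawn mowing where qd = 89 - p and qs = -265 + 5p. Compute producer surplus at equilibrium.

Equilibrium: 89 - p = -265 + 5p gives p* = 59, q* = 30.
Supply starts at p = 53 (where qs = 0).
PS = ½(59 − 53)(30) = 90.

Producer surplus = 90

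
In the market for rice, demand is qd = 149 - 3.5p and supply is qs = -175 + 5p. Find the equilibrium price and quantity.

Set qd = qs: 149 - 3.5p = -175 + 5p.
324 = 8.5p, so p* = 648/17.
q* = 149 − 3.5(648/17) = 265/17.

p* = 648/17, q* = 265/17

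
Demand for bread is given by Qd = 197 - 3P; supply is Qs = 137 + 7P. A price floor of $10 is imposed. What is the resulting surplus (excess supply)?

Surplus = 40

Equilibrium price would be P* = 6, so the floor at 10 binds.
At P = 10: Qd = 167, Qs = 207.
Surplus = 207 − 167 = 40.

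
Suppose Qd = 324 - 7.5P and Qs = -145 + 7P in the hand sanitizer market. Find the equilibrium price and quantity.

P* = 938/29, Q* = 2361/29

Set Qd = Qs: 324 - 7.5P = -145 + 7P.
469 = 14.5P, so P* = 938/29.
Q* = 324 − 7.5(938/29) = 2361/29.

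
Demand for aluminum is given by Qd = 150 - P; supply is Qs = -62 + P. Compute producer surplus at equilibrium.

Producer surplus = 968

Equilibrium: 150 - P = -62 + P gives P* = 106, Q* = 44.
Supply starts at P = 62 (where Qs = 0).
PS = ½(106 − 62)(44) = 968.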